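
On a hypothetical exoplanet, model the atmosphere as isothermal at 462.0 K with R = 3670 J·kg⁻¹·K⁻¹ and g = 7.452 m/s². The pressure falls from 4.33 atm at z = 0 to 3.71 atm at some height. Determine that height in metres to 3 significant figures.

Scale height: H = RT/g = 3670 × 462.0 / 7.452 = 227530 m.
Invert the barometric formula: z = H ln(P₀/P).
P₀/P = 4.33/3.71 = 1.1671; ln(1.1671) = 0.15452.
z = 227530 × 0.15452 = 35158 m.

z ≈ 35200 m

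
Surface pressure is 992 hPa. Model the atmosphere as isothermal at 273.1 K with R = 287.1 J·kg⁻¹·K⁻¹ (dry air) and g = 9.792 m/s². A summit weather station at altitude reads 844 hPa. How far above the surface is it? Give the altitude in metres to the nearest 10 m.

z ≈ 1290 m

Scale height: H = RT/g = 287.1 × 273.1 / 9.792 = 8007.3 m.
Invert the barometric formula: z = H ln(P₀/P).
P₀/P = 992/844 = 1.1754; ln(1.1754) = 0.16161.
z = 8007.3 × 0.16161 = 1294.1 m.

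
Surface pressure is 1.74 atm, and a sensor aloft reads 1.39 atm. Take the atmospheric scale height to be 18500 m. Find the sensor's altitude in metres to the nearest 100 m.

z ≈ 4200 m

Invert the barometric formula: z = H ln(P₀/P).
P₀/P = 1.74/1.39 = 1.2518; ln(1.2518) = 0.22458.
z = 18500 × 0.22458 = 4154.7 m.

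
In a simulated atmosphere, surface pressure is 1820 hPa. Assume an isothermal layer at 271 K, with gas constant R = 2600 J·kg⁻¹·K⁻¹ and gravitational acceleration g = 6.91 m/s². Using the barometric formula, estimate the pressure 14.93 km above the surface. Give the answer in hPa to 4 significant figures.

Scale height: H = RT/g = 2600 × 271 / 6.91 = 101970 m.
Barometric formula: P = P₀ exp(−z/H).
z/H = 14930/101970 = 0.14642; exp(−0.14642) = 0.86379.
P = 1820 × 0.86379 = 1572.1 hPa.

P ≈ 1572 hPa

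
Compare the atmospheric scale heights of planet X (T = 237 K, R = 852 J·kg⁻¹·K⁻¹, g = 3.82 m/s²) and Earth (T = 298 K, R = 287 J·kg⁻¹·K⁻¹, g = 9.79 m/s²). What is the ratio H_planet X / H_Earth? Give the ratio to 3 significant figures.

H = RT/g for each body.
H_planet X = 852 × 237 / 3.82 = 52860 m.
H_Earth = 287 × 298 / 9.79 = 8736.1 m.
H_planet X/H_Earth = 52860/8736.1 = 6.0508.

H_planet X/H_Earth ≈ 6.05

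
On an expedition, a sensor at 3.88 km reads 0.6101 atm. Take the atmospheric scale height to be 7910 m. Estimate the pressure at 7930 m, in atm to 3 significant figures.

P ≈ 0.366 atm

Between two levels, P₂ = P₁ exp(−Δz/H) with Δz = z₂ − z₁.
Δz = 7930.0 − 3880.0 = 4050.0 m; Δz/H = 4050.0/7910.0 = 0.51201.
P₂ = 0.6101 × exp(−0.51201) = 0.6101 × 0.59929 = 0.36563 atm.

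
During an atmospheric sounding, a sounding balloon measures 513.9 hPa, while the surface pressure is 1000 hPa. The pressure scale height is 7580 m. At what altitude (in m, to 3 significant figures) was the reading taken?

z ≈ 5050 m

Invert the barometric formula: z = H ln(P₀/P).
P₀/P = 1000/513.9 = 1.9459; ln(1.9459) = 0.66572.
z = 7580.0 × 0.66572 = 5046.2 m.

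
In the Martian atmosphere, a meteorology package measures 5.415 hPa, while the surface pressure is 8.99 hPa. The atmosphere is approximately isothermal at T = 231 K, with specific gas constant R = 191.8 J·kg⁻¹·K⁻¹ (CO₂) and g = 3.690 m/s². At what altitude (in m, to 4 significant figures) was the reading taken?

Scale height: H = RT/g = 191.8 × 231 / 3.690 = 12007 m.
Invert the barometric formula: z = H ln(P₀/P).
P₀/P = 8.99/5.415 = 1.6602; ln(1.6602) = 0.50694.
z = 12007 × 0.50694 = 6086.8 m.

z ≈ 6087 m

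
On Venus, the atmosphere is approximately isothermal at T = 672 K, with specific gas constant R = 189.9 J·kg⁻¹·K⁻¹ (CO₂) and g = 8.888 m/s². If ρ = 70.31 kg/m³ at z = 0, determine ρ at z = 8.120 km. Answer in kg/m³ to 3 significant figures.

Scale height: H = RT/g = 189.9 × 672 / 8.888 = 14358 m.
In an isothermal atmosphere, density decays like pressure: ρ = ρ₀ exp(−z/H).
z/H = 8120.0/14358 = 0.56554; exp(−0.56554) = 0.56805.
ρ = 70.31 × 0.56805 = 39.940 kg/m³.

ρ ≈ 39.9 kg/m³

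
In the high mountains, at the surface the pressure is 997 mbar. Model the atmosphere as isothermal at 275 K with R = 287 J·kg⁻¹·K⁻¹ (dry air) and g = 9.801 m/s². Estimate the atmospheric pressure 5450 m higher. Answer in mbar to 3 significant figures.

P ≈ 507 mbar

Scale height: H = RT/g = 287 × 275 / 9.801 = 8052.7 m.
Barometric formula: P = P₀ exp(−z/H).
z/H = 5450.0/8052.7 = 0.67679; exp(−0.67679) = 0.50825.
P = 997 × 0.50825 = 506.73 mbar.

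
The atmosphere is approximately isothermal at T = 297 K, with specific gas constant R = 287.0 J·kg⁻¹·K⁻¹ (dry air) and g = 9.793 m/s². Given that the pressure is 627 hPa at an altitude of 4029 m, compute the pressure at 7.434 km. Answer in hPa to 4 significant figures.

Scale height: H = RT/g = 287.0 × 297 / 9.793 = 8704.1 m.
Between two levels, P₂ = P₁ exp(−Δz/H) with Δz = z₂ − z₁.
Δz = 7434.0 − 4029.0 = 3405.0 m; Δz/H = 3405.0/8704.1 = 0.39119.
P₂ = 627 × exp(−0.39119) = 627 × 0.67625 = 424.01 hPa.

P ≈ 424.0 hPa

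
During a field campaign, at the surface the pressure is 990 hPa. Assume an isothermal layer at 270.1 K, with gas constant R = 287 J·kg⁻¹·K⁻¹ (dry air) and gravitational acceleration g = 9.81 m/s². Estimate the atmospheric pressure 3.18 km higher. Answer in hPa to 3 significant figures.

Scale height: H = RT/g = 287 × 270.1 / 9.81 = 7902.0 m.
Barometric formula: P = P₀ exp(−z/H).
z/H = 3180.0/7902.0 = 0.40243; exp(−0.40243) = 0.66869.
P = 990 × 0.66869 = 662.00 hPa.

P ≈ 662 hPa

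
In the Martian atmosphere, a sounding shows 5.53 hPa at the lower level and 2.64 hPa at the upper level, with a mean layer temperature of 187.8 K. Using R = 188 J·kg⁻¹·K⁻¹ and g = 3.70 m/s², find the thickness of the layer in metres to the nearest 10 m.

Hypsometric equation: Δz = (R T̄/g) ln(P₁/P₂).
R T̄/g = 188 × 187.8 / 3.70 = 9542.3 m.
ln(5.53/2.64) = ln(2.0947) = 0.73941.
Δz = 9542.3 × 0.73941 = 7055.7 m.

Δz ≈ 7060 m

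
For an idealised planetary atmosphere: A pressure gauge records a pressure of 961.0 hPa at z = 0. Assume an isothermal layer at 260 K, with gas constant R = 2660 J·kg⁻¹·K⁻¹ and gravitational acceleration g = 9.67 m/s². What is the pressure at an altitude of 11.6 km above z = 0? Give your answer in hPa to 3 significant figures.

Scale height: H = RT/g = 2660 × 260 / 9.67 = 71520 m.
Barometric formula: P = P₀ exp(−z/H).
z/H = 11600/71520 = 0.16219; exp(−0.16219) = 0.85028.
P = 961.0 × 0.85028 = 817.12 hPa.

P ≈ 817 hPa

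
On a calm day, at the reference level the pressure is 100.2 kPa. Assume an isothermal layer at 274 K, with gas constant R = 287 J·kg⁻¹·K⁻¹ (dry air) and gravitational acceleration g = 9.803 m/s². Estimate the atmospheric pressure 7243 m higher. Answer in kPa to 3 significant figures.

Scale height: H = RT/g = 287 × 274 / 9.803 = 8021.8 m.
Barometric formula: P = P₀ exp(−z/H).
z/H = 7243.0/8021.8 = 0.90291; exp(−0.90291) = 0.40539.
P = 100.2 × 0.40539 = 40.620 kPa.

P ≈ 40.6 kPa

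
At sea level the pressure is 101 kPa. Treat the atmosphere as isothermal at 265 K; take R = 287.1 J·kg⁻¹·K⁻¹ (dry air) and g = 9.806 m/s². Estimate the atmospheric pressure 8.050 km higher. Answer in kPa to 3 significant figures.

P ≈ 35.8 kPa

Scale height: H = RT/g = 287.1 × 265 / 9.806 = 7758.7 m.
Barometric formula: P = P₀ exp(−z/H).
z/H = 8050.0/7758.7 = 1.0375; exp(−1.0375) = 0.35434.
P = 101 × 0.35434 = 35.788 kPa.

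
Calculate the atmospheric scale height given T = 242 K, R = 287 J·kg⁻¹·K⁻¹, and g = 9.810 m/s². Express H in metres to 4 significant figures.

H ≈ 7080 m

The scale height of an isothermal atmosphere is H = RT/g.
H = 287 × 242 / 9.810 = 69454/9.810 = 7079.9 m.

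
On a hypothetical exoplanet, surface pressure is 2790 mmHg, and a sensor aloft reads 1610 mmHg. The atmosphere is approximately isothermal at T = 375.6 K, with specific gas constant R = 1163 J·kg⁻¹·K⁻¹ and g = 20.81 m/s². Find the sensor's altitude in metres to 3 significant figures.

z ≈ 11500 m

Scale height: H = RT/g = 1163 × 375.6 / 20.81 = 20991 m.
Invert the barometric formula: z = H ln(P₀/P).
P₀/P = 2790/1610 = 1.7329; ln(1.7329) = 0.54980.
z = 20991 × 0.54980 = 11541 m.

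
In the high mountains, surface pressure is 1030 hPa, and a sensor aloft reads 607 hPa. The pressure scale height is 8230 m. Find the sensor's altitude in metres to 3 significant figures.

Invert the barometric formula: z = H ln(P₀/P).
P₀/P = 1030/607 = 1.6969; ln(1.6969) = 0.52880.
z = 8230.0 × 0.52880 = 4352.0 m.

z ≈ 4350 m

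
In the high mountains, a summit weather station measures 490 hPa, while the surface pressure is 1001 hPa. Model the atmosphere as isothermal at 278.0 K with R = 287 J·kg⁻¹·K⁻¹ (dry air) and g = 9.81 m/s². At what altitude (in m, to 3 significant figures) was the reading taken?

Scale height: H = RT/g = 287 × 278.0 / 9.81 = 8133.1 m.
Invert the barometric formula: z = H ln(P₀/P).
P₀/P = 1001/490 = 2.0429; ln(2.0429) = 0.71437.
z = 8133.1 × 0.71437 = 5810.0 m.

z ≈ 5810 m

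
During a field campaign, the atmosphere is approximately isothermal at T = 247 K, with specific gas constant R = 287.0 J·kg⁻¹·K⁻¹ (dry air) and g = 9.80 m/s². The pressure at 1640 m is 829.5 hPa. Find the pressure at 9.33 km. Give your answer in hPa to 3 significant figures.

Scale height: H = RT/g = 287.0 × 247 / 9.80 = 7233.6 m.
Between two levels, P₂ = P₁ exp(−Δz/H) with Δz = z₂ − z₁.
Δz = 9330.0 − 1640.0 = 7690.0 m; Δz/H = 7690.0/7233.6 = 1.0631.
P₂ = 829.5 × exp(−1.0631) = 829.5 × 0.34538 = 286.49 hPa.

P ≈ 286 hPa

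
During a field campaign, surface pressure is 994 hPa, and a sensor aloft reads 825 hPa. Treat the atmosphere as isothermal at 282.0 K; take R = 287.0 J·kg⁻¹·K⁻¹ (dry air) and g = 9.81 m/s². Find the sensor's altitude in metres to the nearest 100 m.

Scale height: H = RT/g = 287.0 × 282.0 / 9.81 = 8250.2 m.
Invert the barometric formula: z = H ln(P₀/P).
P₀/P = 994/825 = 1.2048; ln(1.2048) = 0.18631.
z = 8250.2 × 0.18631 = 1537.1 m.

z ≈ 1500 m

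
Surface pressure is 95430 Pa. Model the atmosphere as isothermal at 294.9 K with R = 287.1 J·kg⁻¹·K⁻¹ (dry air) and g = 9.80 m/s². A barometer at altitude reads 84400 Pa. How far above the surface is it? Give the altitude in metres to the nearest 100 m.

Scale height: H = RT/g = 287.1 × 294.9 / 9.80 = 8639.4 m.
Invert the barometric formula: z = H ln(P₀/P).
P₀/P = 95430/84400 = 1.1307; ln(1.1307) = 0.12284.
z = 8639.4 × 0.12284 = 1061.3 m.

z ≈ 1100 m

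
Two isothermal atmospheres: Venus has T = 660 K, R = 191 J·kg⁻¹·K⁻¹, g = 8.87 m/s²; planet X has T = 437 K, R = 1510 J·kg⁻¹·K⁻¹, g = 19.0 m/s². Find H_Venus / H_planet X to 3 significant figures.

H = RT/g for each body.
H_Venus = 191 × 660 / 8.87 = 14212 m.
H_planet X = 1510 × 437 / 19.0 = 34730 m.
H_Venus/H_planet X = 14212/34730 = 0.40921.

H_Venus/H_planet X ≈ 0.409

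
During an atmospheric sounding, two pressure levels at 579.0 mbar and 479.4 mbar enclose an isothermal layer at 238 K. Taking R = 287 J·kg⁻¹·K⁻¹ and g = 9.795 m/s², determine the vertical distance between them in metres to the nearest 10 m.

Hypsometric equation: Δz = (R T̄/g) ln(P₁/P₂).
R T̄/g = 287 × 238 / 9.795 = 6973.6 m.
ln(579.0/479.4) = ln(1.2078) = 0.18880.
Δz = 6973.6 × 0.18880 = 1316.6 m.

Δz ≈ 1320 m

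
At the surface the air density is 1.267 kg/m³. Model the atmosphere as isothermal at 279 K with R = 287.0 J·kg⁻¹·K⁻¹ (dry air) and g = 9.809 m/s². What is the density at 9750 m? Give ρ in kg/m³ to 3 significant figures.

ρ ≈ 0.384 kg/m³

Scale height: H = RT/g = 287.0 × 279 / 9.809 = 8163.2 m.
In an isothermal atmosphere, density decays like pressure: ρ = ρ₀ exp(−z/H).
z/H = 9750.0/8163.2 = 1.1944; exp(−1.1944) = 0.30289.
ρ = 1.267 × 0.30289 = 0.38376 kg/m³.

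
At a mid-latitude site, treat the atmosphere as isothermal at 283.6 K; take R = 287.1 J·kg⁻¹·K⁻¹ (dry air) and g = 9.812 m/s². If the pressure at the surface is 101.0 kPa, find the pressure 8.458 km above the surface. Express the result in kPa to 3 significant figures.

P ≈ 36.4 kPa

Scale height: H = RT/g = 287.1 × 283.6 / 9.812 = 8298.2 m.
Barometric formula: P = P₀ exp(−z/H).
z/H = 8458.0/8298.2 = 1.0193; exp(−1.0193) = 0.36085.
P = 101.0 × 0.36085 = 36.446 kPa.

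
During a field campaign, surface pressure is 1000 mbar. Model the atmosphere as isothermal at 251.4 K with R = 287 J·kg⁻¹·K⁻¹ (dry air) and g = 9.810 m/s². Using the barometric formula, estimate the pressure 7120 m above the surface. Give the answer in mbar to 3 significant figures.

Scale height: H = RT/g = 287 × 251.4 / 9.810 = 7354.9 m.
Barometric formula: P = P₀ exp(−z/H).
z/H = 7120.0/7354.9 = 0.96806; exp(−0.96806) = 0.37982.
P = 1000 × 0.37982 = 379.82 mbar.

P ≈ 380 mbar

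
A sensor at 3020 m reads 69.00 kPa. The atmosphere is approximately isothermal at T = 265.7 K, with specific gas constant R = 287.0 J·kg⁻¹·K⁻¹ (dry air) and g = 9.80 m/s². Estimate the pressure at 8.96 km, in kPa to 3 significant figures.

Scale height: H = RT/g = 287.0 × 265.7 / 9.80 = 7781.2 m.
Between two levels, P₂ = P₁ exp(−Δz/H) with Δz = z₂ − z₁.
Δz = 8960.0 − 3020.0 = 5940.0 m; Δz/H = 5940.0/7781.2 = 0.76338.
P₂ = 69.00 × exp(−0.76338) = 69.00 × 0.46609 = 32.160 kPa.

P ≈ 32.2 kPa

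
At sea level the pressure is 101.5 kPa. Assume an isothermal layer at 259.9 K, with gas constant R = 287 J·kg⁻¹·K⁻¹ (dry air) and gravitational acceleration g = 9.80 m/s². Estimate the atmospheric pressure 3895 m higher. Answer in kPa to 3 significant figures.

Scale height: H = RT/g = 287 × 259.9 / 9.80 = 7611.4 m.
Barometric formula: P = P₀ exp(−z/H).
z/H = 3895.0/7611.4 = 0.51173; exp(−0.51173) = 0.59946.
P = 101.5 × 0.59946 = 60.845 kPa.

P ≈ 60.8 kPa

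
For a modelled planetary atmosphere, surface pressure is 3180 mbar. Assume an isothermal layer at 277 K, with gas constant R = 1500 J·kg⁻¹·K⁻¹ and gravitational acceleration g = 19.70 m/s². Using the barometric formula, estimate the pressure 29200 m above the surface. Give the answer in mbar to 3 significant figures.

P ≈ 796 mbar

Scale height: H = RT/g = 1500 × 277 / 19.70 = 21091 m.
Barometric formula: P = P₀ exp(−z/H).
z/H = 29200/21091 = 1.3845; exp(−1.3845) = 0.25045.
P = 3180 × 0.25045 = 796.43 mbar.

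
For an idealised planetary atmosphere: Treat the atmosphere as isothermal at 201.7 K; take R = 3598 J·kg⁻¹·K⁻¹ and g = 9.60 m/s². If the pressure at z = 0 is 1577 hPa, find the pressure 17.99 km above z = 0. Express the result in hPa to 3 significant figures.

P ≈ 1240 hPa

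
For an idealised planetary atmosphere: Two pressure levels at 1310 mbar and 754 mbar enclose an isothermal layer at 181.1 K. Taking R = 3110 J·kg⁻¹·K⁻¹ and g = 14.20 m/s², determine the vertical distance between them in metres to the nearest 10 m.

Hypsometric equation: Δz = (R T̄/g) ln(P₁/P₂).
R T̄/g = 3110 × 181.1 / 14.20 = 39663 m.
ln(1310/754) = ln(1.7374) = 0.55239.
Δz = 39663 × 0.55239 = 21909 m.

Δz ≈ 21910 m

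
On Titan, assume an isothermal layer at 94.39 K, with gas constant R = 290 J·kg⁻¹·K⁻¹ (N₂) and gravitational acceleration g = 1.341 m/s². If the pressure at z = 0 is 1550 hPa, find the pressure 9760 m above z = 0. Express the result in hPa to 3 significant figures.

Scale height: H = RT/g = 290 × 94.39 / 1.341 = 20412 m.
Barometric formula: P = P₀ exp(−z/H).
z/H = 9760.0/20412 = 0.47815; exp(−0.47815) = 0.61993.
P = 1550 × 0.61993 = 960.89 hPa.

P ≈ 961 hPa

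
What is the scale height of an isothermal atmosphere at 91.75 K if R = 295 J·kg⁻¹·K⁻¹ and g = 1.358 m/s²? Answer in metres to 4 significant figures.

H ≈ 19930 m

The scale height of an isothermal atmosphere is H = RT/g.
H = 295 × 91.75 / 1.358 = 27066/1.358 = 19931 m.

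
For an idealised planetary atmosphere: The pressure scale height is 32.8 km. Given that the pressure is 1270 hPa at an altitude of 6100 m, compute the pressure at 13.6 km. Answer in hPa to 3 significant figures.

Between two levels, P₂ = P₁ exp(−Δz/H) with Δz = z₂ − z₁.
Δz = 13600 − 6100.0 = 7500.0 m; Δz/H = 7500.0/32800 = 0.22866.
P₂ = 1270 × exp(−0.22866) = 1270 × 0.79560 = 1010.4 hPa.

P ≈ 1010 hPa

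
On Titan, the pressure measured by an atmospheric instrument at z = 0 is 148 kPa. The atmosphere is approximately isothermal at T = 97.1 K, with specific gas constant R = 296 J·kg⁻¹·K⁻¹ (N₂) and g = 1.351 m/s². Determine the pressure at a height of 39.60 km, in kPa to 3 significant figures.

Scale height: H = RT/g = 296 × 97.1 / 1.351 = 21274 m.
Barometric formula: P = P₀ exp(−z/H).
z/H = 39600/21274 = 1.8614; exp(−1.8614) = 0.15545.
P = 148 × 0.15545 = 23.007 kPa.

P ≈ 23.0 kPa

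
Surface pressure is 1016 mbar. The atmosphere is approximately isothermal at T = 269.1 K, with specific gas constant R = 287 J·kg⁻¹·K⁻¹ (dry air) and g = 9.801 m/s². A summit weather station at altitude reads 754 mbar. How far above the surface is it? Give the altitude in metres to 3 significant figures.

Scale height: H = RT/g = 287 × 269.1 / 9.801 = 7880.0 m.
Invert the barometric formula: z = H ln(P₀/P).
P₀/P = 1016/754 = 1.3475; ln(1.3475) = 0.29825.
z = 7880.0 × 0.29825 = 2350.2 m.

z ≈ 2350 m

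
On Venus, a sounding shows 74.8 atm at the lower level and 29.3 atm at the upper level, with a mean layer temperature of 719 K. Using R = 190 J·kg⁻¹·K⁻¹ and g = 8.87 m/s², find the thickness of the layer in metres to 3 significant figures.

Δz ≈ 14400 m

Hypsometric equation: Δz = (R T̄/g) ln(P₁/P₂).
R T̄/g = 190 × 719 / 8.87 = 15401 m.
ln(74.8/29.3) = ln(2.5529) = 0.93723.
Δz = 15401 × 0.93723 = 14434 m.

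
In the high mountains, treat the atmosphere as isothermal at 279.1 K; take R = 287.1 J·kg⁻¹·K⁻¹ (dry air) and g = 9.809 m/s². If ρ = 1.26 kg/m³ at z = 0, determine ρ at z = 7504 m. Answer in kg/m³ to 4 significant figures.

ρ ≈ 0.5028 kg/m³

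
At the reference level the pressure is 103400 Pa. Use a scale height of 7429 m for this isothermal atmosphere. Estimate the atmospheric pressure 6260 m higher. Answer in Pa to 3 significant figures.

P ≈ 44500 Pa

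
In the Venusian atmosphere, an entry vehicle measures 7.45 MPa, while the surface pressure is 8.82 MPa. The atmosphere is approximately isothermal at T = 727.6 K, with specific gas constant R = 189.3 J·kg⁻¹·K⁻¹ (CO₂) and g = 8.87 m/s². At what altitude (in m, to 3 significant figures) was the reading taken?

z ≈ 2620 m

Scale height: H = RT/g = 189.3 × 727.6 / 8.87 = 15528 m.
Invert the barometric formula: z = H ln(P₀/P).
P₀/P = 8.82/7.45 = 1.1839; ln(1.1839) = 0.16881.
z = 15528 × 0.16881 = 2621.3 m.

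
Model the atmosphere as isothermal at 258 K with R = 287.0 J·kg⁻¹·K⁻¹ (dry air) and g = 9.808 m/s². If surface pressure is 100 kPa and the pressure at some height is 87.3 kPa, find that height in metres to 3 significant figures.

z ≈ 1030 m

Scale height: H = RT/g = 287.0 × 258 / 9.808 = 7549.6 m.
Invert the barometric formula: z = H ln(P₀/P).
P₀/P = 100/87.3 = 1.1455; ln(1.1455) = 0.13584.
z = 7549.6 × 0.13584 = 1025.5 m.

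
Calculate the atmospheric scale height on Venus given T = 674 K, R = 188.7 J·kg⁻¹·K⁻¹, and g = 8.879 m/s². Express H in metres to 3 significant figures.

H ≈ 14300 m

The scale height of an isothermal atmosphere is H = RT/g.
H = 188.7 × 674 / 8.879 = 127180/8.879 = 14324 m.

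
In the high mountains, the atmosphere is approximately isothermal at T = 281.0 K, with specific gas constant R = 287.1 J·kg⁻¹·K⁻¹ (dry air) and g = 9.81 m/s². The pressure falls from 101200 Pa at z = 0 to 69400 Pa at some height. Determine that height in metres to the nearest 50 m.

z ≈ 3100 m

Scale height: H = RT/g = 287.1 × 281.0 / 9.81 = 8223.8 m.
Invert the barometric formula: z = H ln(P₀/P).
P₀/P = 101200/69400 = 1.4582; ln(1.4582) = 0.37720.
z = 8223.8 × 0.37720 = 3102.0 m.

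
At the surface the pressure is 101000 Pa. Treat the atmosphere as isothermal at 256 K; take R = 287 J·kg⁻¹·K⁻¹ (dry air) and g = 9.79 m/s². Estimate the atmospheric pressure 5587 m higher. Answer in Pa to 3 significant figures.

Scale height: H = RT/g = 287 × 256 / 9.79 = 7504.8 m.
Barometric formula: P = P₀ exp(−z/H).
z/H = 5587.0/7504.8 = 0.74446; exp(−0.74446) = 0.47499.
P = 101000 × 0.47499 = 47974 Pa.

P ≈ 48000 Pa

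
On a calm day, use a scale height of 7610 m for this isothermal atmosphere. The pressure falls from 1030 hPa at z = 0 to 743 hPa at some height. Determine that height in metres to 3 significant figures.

Invert the barometric formula: z = H ln(P₀/P).
P₀/P = 1030/743 = 1.3863; ln(1.3863) = 0.32664.
z = 7610.0 × 0.32664 = 2485.7 m.

z ≈ 2490 m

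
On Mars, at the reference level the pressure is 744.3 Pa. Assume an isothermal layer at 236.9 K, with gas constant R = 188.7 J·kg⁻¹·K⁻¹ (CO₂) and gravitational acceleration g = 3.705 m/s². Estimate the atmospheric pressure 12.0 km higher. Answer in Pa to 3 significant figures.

Scale height: H = RT/g = 188.7 × 236.9 / 3.705 = 12066 m.
Barometric formula: P = P₀ exp(−z/H).
z/H = 12000/12066 = 0.99453; exp(−0.99453) = 0.36990.
P = 744.3 × 0.36990 = 275.32 Pa.

P ≈ 275 Pa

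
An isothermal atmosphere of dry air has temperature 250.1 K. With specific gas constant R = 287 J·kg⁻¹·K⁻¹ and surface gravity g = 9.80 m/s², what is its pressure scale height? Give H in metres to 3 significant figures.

The scale height of an isothermal atmosphere is H = RT/g.
H = 287 × 250.1 / 9.80 = 71779/9.80 = 7324.4 m.

H ≈ 7320 m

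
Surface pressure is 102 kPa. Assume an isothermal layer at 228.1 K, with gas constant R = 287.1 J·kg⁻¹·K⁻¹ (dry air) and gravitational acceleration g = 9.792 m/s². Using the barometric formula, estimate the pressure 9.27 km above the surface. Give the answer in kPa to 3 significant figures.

P ≈ 25.5 kPa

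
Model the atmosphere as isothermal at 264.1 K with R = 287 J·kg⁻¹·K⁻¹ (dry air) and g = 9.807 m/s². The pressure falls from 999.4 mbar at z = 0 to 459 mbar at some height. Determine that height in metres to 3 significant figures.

Scale height: H = RT/g = 287 × 264.1 / 9.807 = 7728.8 m.
Invert the barometric formula: z = H ln(P₀/P).
P₀/P = 999.4/459 = 2.1773; ln(2.1773) = 0.77809.
z = 7728.8 × 0.77809 = 6013.7 m.

z ≈ 6010 m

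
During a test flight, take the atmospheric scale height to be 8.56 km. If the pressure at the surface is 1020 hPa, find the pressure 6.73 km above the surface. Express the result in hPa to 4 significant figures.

P ≈ 464.7 hPa

Barometric formula: P = P₀ exp(−z/H).
z/H = 6730.0/8560.0 = 0.78621; exp(−0.78621) = 0.45557.
P = 1020 × 0.45557 = 464.68 hPa.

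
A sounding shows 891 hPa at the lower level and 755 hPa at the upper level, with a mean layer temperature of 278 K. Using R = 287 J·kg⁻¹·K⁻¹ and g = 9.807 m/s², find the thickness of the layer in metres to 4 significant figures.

Hypsometric equation: Δz = (R T̄/g) ln(P₁/P₂).
R T̄/g = 287 × 278 / 9.807 = 8135.6 m.
ln(891/755) = ln(1.1801) = 0.16560.
Δz = 8135.6 × 0.16560 = 1347.3 m.

Δz ≈ 1347 m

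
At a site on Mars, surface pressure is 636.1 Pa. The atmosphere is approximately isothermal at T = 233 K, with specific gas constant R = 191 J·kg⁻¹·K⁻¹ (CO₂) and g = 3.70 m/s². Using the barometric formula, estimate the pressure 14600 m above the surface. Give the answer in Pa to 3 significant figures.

Scale height: H = RT/g = 191 × 233 / 3.70 = 12028 m.
Barometric formula: P = P₀ exp(−z/H).
z/H = 14600/12028 = 1.2138; exp(−1.2138) = 0.29707.
P = 636.1 × 0.29707 = 188.97 Pa.

P ≈ 189 Pa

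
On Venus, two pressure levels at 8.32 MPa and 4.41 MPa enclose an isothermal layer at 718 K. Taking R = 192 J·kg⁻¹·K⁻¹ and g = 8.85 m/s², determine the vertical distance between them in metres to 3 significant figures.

Hypsometric equation: Δz = (R T̄/g) ln(P₁/P₂).
R T̄/g = 192 × 718 / 8.85 = 15577 m.
ln(8.32/4.41) = ln(1.8866) = 0.63478.
Δz = 15577 × 0.63478 = 9888.0 m.

Δz ≈ 9890 m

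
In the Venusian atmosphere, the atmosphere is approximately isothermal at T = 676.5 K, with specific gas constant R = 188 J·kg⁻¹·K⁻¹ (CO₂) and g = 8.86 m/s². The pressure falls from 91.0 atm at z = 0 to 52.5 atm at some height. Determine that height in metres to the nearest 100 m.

z ≈ 7900 m

Scale height: H = RT/g = 188 × 676.5 / 8.86 = 14355 m.
Invert the barometric formula: z = H ln(P₀/P).
P₀/P = 91.0/52.5 = 1.7333; ln(1.7333) = 0.55003.
z = 14355 × 0.55003 = 7895.7 m.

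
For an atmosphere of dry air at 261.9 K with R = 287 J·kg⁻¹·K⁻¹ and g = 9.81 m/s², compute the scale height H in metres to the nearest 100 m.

H ≈ 7700 m

The scale height of an isothermal atmosphere is H = RT/g.
H = 287 × 261.9 / 9.81 = 75165/9.81 = 7662.1 m.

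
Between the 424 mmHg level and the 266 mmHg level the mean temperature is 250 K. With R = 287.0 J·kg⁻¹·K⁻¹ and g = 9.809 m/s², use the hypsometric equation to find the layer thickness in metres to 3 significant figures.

Hypsometric equation: Δz = (R T̄/g) ln(P₁/P₂).
R T̄/g = 287.0 × 250 / 9.809 = 7314.7 m.
ln(424/266) = ln(1.5940) = 0.46625.
Δz = 7314.7 × 0.46625 = 3410.5 m.

Δz ≈ 3410 m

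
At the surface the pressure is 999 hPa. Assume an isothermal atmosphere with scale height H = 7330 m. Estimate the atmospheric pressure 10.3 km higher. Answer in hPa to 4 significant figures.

Barometric formula: P = P₀ exp(−z/H).
z/H = 10300/7330.0 = 1.4052; exp(−1.4052) = 0.24532.
P = 999 × 0.24532 = 245.07 hPa.

P ≈ 245.1 hPa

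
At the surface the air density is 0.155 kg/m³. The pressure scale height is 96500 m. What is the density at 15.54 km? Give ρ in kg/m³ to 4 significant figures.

In an isothermal atmosphere, density decays like pressure: ρ = ρ₀ exp(−z/H).
z/H = 15540/96500 = 0.16104; exp(−0.16104) = 0.85126.
ρ = 0.155 × 0.85126 = 0.13195 kg/m³.

ρ ≈ 0.1319 kg/m³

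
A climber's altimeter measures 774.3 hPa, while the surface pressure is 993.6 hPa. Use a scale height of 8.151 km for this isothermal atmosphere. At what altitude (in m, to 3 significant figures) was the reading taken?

z ≈ 2030 m

Invert the barometric formula: z = H ln(P₀/P).
P₀/P = 993.6/774.3 = 1.2832; ln(1.2832) = 0.24936.
z = 8151.0 × 0.24936 = 2032.5 m.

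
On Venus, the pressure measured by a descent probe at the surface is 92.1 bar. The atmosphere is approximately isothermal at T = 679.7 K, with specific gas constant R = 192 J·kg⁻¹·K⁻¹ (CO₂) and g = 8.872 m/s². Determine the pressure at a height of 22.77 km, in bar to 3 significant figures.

Scale height: H = RT/g = 192 × 679.7 / 8.872 = 14709 m.
Barometric formula: P = P₀ exp(−z/H).
z/H = 22770/14709 = 1.5480; exp(−1.5480) = 0.21267.
P = 92.1 × 0.21267 = 19.587 bar.

P ≈ 19.6 bar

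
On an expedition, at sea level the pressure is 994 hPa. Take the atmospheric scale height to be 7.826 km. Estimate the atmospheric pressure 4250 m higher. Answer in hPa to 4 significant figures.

P ≈ 577.5 hPa

Barometric formula: P = P₀ exp(−z/H).
z/H = 4250.0/7826.0 = 0.54306; exp(−0.54306) = 0.58097.
P = 994 × 0.58097 = 577.48 hPa.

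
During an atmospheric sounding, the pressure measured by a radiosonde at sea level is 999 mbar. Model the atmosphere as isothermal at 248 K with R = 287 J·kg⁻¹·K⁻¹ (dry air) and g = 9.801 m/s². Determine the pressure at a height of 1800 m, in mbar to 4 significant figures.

P ≈ 779.7 mbar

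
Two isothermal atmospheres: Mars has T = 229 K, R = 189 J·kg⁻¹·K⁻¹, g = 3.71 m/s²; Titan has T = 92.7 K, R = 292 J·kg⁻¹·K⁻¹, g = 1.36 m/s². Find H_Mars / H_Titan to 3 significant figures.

H_Mars/H_Titan ≈ 0.586

H = RT/g for each body.
H_Mars = 189 × 229 / 3.71 = 11666 m.
H_Titan = 292 × 92.7 / 1.36 = 19903 m.
H_Mars/H_Titan = 11666/19903 = 0.58614.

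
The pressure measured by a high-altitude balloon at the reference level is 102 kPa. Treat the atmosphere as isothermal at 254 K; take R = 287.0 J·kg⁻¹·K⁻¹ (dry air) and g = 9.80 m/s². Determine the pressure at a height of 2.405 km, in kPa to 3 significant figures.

P ≈ 73.8 kPa

Scale height: H = RT/g = 287.0 × 254 / 9.80 = 7438.6 m.
Barometric formula: P = P₀ exp(−z/H).
z/H = 2405.0/7438.6 = 0.32331; exp(−0.32331) = 0.72375.
P = 102 × 0.72375 = 73.823 kPa.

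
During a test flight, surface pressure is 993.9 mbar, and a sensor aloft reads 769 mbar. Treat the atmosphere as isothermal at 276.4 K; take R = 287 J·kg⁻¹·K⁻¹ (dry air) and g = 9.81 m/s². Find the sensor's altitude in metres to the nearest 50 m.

Scale height: H = RT/g = 287 × 276.4 / 9.81 = 8086.3 m.
Invert the barometric formula: z = H ln(P₀/P).
P₀/P = 993.9/769 = 1.2925; ln(1.2925) = 0.25658.
z = 8086.3 × 0.25658 = 2074.8 m.

z ≈ 2050 m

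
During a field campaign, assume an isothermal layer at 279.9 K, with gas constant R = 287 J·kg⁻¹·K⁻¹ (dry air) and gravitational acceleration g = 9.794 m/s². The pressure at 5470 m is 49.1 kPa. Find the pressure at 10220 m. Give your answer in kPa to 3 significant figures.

Scale height: H = RT/g = 287 × 279.9 / 9.794 = 8202.1 m.
Between two levels, P₂ = P₁ exp(−Δz/H) with Δz = z₂ − z₁.
Δz = 10220 − 5470.0 = 4750.0 m; Δz/H = 4750.0/8202.1 = 0.57912.
P₂ = 49.1 × exp(−0.57912) = 49.1 × 0.56039 = 27.515 kPa.

P ≈ 27.5 kPa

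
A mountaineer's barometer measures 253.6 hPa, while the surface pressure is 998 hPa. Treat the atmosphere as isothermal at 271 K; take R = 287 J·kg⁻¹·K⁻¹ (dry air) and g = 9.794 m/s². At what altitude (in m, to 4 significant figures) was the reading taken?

z ≈ 10880 m

Scale height: H = RT/g = 287 × 271 / 9.794 = 7941.3 m.
Invert the barometric formula: z = H ln(P₀/P).
P₀/P = 998/253.6 = 3.9353; ln(3.9353) = 1.3700.
z = 7941.3 × 1.3700 = 10880 m.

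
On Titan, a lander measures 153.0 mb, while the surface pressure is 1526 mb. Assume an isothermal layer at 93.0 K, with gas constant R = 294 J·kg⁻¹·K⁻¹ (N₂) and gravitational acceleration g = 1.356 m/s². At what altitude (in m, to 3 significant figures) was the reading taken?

z ≈ 46400 m

Scale height: H = RT/g = 294 × 93.0 / 1.356 = 20164 m.
Invert the barometric formula: z = H ln(P₀/P).
P₀/P = 1526/153.0 = 9.9739; ln(9.9739) = 2.3000.
z = 20164 × 2.3000 = 46377 m.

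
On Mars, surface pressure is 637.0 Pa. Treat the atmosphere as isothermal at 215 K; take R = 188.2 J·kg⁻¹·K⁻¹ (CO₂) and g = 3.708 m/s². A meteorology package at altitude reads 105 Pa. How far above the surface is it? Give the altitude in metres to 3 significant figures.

z ≈ 19700 m

Scale height: H = RT/g = 188.2 × 215 / 3.708 = 10912 m.
Invert the barometric formula: z = H ln(P₀/P).
P₀/P = 637.0/105 = 6.0667; ln(6.0667) = 1.8028.
z = 10912 × 1.8028 = 19672 m.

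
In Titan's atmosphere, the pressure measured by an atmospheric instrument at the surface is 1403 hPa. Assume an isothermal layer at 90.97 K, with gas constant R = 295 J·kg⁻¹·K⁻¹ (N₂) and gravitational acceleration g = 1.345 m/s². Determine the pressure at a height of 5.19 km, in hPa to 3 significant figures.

P ≈ 1080 hPa

Scale height: H = RT/g = 295 × 90.97 / 1.345 = 19953 m.
Barometric formula: P = P₀ exp(−z/H).
z/H = 5190.0/19953 = 0.26011; exp(−0.26011) = 0.77097.
P = 1403 × 0.77097 = 1081.7 hPa.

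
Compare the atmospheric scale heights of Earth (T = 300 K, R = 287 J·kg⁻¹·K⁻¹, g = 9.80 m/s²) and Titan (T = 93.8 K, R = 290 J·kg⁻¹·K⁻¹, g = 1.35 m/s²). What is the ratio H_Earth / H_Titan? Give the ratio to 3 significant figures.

H = RT/g for each body.
H_Earth = 287 × 300 / 9.80 = 8785.7 m.
H_Titan = 290 × 93.8 / 1.35 = 20150 m.
H_Earth/H_Titan = 8785.7/20150 = 0.43601.

H_Earth/H_Titan ≈ 0.436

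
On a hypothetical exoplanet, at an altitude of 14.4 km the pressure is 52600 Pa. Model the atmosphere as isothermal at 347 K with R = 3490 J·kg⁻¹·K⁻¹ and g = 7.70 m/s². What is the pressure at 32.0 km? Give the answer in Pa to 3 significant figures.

Scale height: H = RT/g = 3490 × 347 / 7.70 = 157280 m.
Between two levels, P₂ = P₁ exp(−Δz/H) with Δz = z₂ − z₁.
Δz = 32000 − 14400 = 17600 m; Δz/H = 17600/157280 = 0.11190.
P₂ = 52600 × exp(−0.11190) = 52600 × 0.89413 = 47031 Pa.

P ≈ 47000 Pa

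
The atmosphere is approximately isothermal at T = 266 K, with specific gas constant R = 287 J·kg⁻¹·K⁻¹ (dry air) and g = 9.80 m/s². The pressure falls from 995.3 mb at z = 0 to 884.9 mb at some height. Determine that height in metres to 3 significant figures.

z ≈ 916 m

Scale height: H = RT/g = 287 × 266 / 9.80 = 7790.0 m.
Invert the barometric formula: z = H ln(P₀/P).
P₀/P = 995.3/884.9 = 1.1248; ln(1.1248) = 0.11761.
z = 7790.0 × 0.11761 = 916.18 m.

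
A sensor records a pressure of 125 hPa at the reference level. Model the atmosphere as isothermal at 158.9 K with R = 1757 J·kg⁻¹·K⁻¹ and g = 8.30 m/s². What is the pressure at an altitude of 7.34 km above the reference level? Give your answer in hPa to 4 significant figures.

Scale height: H = RT/g = 1757 × 158.9 / 8.30 = 33637 m.
Barometric formula: P = P₀ exp(−z/H).
z/H = 7340.0/33637 = 0.21821; exp(−0.21821) = 0.80396.
P = 125 × 0.80396 = 100.50 hPa.

P ≈ 100.5 hPa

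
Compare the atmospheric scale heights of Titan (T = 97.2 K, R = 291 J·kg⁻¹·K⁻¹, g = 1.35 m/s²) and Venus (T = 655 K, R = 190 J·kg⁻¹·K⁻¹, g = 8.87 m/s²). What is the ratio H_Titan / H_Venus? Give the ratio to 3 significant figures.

H = RT/g for each body.
H_Titan = 291 × 97.2 / 1.35 = 20952 m.
H_Venus = 190 × 655 / 8.87 = 14030 m.
H_Titan/H_Venus = 20952/14030 = 1.4934.

H_Titan/H_Venus ≈ 1.49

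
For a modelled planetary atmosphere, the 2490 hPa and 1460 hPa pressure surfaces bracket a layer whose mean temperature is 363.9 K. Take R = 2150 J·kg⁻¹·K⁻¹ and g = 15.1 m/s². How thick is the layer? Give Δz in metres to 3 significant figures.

Hypsometric equation: Δz = (R T̄/g) ln(P₁/P₂).
R T̄/g = 2150 × 363.9 / 15.1 = 51814 m.
ln(2490/1460) = ln(1.7055) = 0.53386.
Δz = 51814 × 0.53386 = 27661 m.

Δz ≈ 27700 m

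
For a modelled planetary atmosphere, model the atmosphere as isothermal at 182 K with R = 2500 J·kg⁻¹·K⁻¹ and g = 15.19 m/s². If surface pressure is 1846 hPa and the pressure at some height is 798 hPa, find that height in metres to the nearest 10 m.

z ≈ 25120 m

Scale height: H = RT/g = 2500 × 182 / 15.19 = 29954 m.
Invert the barometric formula: z = H ln(P₀/P).
P₀/P = 1846/798 = 2.3133; ln(2.3133) = 0.83868.
z = 29954 × 0.83868 = 25122 m.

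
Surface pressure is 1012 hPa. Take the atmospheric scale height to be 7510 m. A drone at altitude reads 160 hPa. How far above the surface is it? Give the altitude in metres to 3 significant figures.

Invert the barometric formula: z = H ln(P₀/P).
P₀/P = 1012/160 = 6.3250; ln(6.3250) = 1.8445.
z = 7510.0 × 1.8445 = 13852 m.

z ≈ 13900 m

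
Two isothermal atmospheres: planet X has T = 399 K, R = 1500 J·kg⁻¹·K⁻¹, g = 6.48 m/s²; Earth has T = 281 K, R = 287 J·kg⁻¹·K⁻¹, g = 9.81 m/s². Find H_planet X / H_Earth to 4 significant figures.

H_planet X/H_Earth ≈ 11.23

H = RT/g for each body.
H_planet X = 1500 × 399 / 6.48 = 92361 m.
H_Earth = 287 × 281 / 9.81 = 8220.9 m.
H_planet X/H_Earth = 92361/8220.9 = 11.235.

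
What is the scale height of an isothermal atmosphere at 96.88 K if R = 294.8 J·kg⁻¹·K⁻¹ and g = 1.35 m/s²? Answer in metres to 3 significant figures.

H ≈ 21200 m

The scale height of an isothermal atmosphere is H = RT/g.
H = 294.8 × 96.88 / 1.35 = 28560/1.35 = 21156 m.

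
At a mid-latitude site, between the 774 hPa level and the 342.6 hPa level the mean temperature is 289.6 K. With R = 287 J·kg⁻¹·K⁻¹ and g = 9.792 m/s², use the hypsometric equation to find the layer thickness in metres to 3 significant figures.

Δz ≈ 6920 m

Hypsometric equation: Δz = (R T̄/g) ln(P₁/P₂).
R T̄/g = 287 × 289.6 / 9.792 = 8488.1 m.
ln(774/342.6) = ln(2.2592) = 0.81501.
Δz = 8488.1 × 0.81501 = 6917.9 m.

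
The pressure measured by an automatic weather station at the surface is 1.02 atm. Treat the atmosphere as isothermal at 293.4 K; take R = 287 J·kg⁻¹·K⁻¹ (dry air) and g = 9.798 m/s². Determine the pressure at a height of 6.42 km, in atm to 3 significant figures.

P ≈ 0.483 atm

Scale height: H = RT/g = 287 × 293.4 / 9.798 = 8594.2 m.
Barometric formula: P = P₀ exp(−z/H).
z/H = 6420.0/8594.2 = 0.74702; exp(−0.74702) = 0.47378.
P = 1.02 × 0.47378 = 0.48326 atm.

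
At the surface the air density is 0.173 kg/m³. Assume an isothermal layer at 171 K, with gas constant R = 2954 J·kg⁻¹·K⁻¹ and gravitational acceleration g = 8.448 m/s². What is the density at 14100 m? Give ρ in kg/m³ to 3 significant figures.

Scale height: H = RT/g = 2954 × 171 / 8.448 = 59793 m.
In an isothermal atmosphere, density decays like pressure: ρ = ρ₀ exp(−z/H).
z/H = 14100/59793 = 0.23581; exp(−0.23581) = 0.78993.
ρ = 0.173 × 0.78993 = 0.13666 kg/m³.

ρ ≈ 0.137 kg/m³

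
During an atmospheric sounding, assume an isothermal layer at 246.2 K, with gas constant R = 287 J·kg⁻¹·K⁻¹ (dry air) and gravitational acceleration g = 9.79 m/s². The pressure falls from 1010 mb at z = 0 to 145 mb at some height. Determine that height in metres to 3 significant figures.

z ≈ 14000 m

Scale height: H = RT/g = 287 × 246.2 / 9.79 = 7217.5 m.
Invert the barometric formula: z = H ln(P₀/P).
P₀/P = 1010/145 = 6.9655; ln(6.9655) = 1.9410.
z = 7217.5 × 1.9410 = 14009 m.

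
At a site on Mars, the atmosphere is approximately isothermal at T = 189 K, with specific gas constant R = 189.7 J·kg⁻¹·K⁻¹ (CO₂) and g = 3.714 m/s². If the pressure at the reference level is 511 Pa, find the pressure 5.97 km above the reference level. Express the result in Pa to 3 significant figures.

Scale height: H = RT/g = 189.7 × 189 / 3.714 = 9653.6 m.
Barometric formula: P = P₀ exp(−z/H).
z/H = 5970.0/9653.6 = 0.61842; exp(−0.61842) = 0.53880.
P = 511 × 0.53880 = 275.33 Pa.

P ≈ 275 Pa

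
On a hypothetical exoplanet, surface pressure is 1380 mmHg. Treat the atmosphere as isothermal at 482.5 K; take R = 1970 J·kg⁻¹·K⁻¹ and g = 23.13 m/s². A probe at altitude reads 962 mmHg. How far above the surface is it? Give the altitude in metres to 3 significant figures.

z ≈ 14800 m

Scale height: H = RT/g = 1970 × 482.5 / 23.13 = 41095 m.
Invert the barometric formula: z = H ln(P₀/P).
P₀/P = 1380/962 = 1.4345; ln(1.4345) = 0.36082.
z = 41095 × 0.36082 = 14828 m.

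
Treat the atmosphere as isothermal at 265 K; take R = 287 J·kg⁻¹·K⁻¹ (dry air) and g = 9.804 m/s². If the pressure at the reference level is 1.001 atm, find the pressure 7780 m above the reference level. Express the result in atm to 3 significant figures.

Scale height: H = RT/g = 287 × 265 / 9.804 = 7757.5 m.
Barometric formula: P = P₀ exp(−z/H).
z/H = 7780.0/7757.5 = 1.0029; exp(−1.0029) = 0.36681.
P = 1.001 × 0.36681 = 0.36718 atm.

P ≈ 0.367 atm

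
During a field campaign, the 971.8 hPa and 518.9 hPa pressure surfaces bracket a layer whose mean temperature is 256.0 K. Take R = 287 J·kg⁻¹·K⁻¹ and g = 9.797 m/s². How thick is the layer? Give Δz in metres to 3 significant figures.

Δz ≈ 4710 m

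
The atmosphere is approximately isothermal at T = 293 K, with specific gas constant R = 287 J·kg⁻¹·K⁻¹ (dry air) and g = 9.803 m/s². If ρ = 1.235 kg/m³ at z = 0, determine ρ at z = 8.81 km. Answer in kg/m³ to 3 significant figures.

ρ ≈ 0.442 kg/m³

Scale height: H = RT/g = 287 × 293 / 9.803 = 8578.1 m.
In an isothermal atmosphere, density decays like pressure: ρ = ρ₀ exp(−z/H).
z/H = 8810.0/8578.1 = 1.0270; exp(−1.0270) = 0.35808.
ρ = 1.235 × 0.35808 = 0.44223 kg/m³.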